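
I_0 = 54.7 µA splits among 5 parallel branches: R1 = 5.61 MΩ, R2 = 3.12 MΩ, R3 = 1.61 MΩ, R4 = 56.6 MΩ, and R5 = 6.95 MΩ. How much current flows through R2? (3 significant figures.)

I ≈ 13.7 µA

Conductances: ΣG = 1/5.61 + 1/3.12 + 1/1.61 + 1/56.6 + 1/6.95 = 1.281 (1/MΩ).
Current divider: I(R2) = I_0 · G_k/ΣG = 54.7 × (0.3205/1.281) = 54.7 × 0.2501 = 13.68 µA.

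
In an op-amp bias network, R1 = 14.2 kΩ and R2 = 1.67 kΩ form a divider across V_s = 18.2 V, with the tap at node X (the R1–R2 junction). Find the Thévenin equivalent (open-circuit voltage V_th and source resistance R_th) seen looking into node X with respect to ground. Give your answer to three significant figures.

V_th ≈ 1.92 V, R_th ≈ 1.49 kΩ

Open-circuit (no load on X): V_th = V_s · R2/(R1 + R2) = 18.2 × 1.67/(14.20 + 1.67) = 1.915 V.
With V_s suppressed (replaced by a short), R_th = R1 ‖ R2 = (14.20 × 1.67)/(14.20 + 1.67) = 1.494 kΩ.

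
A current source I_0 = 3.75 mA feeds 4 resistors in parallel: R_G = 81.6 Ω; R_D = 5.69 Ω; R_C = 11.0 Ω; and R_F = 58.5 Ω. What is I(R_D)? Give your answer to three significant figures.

I ≈ 2.23 mA

Conductances: ΣG = 1/81.6 + 1/5.69 + 1/11.0 + 1/58.5 = 0.2960 (1/Ω).
R_D takes the fraction G_k/ΣG = 0.1757/0.2960 = 0.5937, so I = 3.75 × 0.5937 = 2.226 mA.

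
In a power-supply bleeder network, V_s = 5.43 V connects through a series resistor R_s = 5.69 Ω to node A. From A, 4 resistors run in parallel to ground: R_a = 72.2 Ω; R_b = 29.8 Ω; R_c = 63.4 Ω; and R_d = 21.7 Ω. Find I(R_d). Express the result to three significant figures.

Equivalent of the parallel group: R_p = 9.152 Ω.
Node voltage V_A = V_s · R_p/(R_s + R_p) = 5.43 × 0.6166 = 3.348 V.
Branch current I = V_A/R_d = 3.348/21.7 = 0.1543 A.
(Equivalently: I_total = 0.3658 A, then current-divider fraction G_k/ΣG = 0.4218.)

I ≈ 0.154 A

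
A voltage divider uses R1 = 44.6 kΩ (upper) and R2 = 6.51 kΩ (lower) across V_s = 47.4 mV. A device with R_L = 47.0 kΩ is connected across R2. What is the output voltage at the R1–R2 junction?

First combine the lower leg with the load: R2 ‖ R_L = 5.718 kΩ.
Now apply the divider: V_out = 47.4 × 0.1136 = 5.386 mV.

V_out ≈ 5.39 mV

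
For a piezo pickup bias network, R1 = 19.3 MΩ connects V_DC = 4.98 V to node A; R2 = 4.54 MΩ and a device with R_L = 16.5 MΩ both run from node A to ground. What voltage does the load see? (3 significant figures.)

R2 ‖ R_L = (4.54 × 16.5)/(4.54 + 16.5) = 3.560 MΩ.
Now apply the divider: V_out = 4.98 × 0.1557 = 0.7756 V.

V_out ≈ 0.776 V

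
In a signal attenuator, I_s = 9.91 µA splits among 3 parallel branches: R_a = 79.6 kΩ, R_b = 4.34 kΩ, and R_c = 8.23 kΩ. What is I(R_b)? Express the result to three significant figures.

ΣG = 1/79.6 + 1/4.34 + 1/8.23 = 0.3645.
By the current-divider rule, I = I_s · G_k/ΣG = 9.91 × 0.6322 = 6.265 µA.

I ≈ 6.26 µA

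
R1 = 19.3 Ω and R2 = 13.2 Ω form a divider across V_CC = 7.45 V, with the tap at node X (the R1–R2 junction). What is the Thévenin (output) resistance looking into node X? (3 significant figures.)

R_th ≈ 7.84 Ω

Looking into X with the source shorted: R_th = R1·R2/(R1+R2) = 19.30 × 13.2/32.50 = 7.839 Ω.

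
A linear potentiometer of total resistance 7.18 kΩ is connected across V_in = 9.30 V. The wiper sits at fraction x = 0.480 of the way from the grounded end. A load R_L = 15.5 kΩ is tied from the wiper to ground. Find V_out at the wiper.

V_out ≈ 4.00 V

The pot divides into 3.734 kΩ above the wiper and 3.446 kΩ below.
R_L loads the lower segment: effective lower R = 2.819 kΩ.
Then V_out = V_in · 2.819/(3.734 + 2.819) = 4.001 V.
(Unloaded: V_out = x·V_in = 4.46 V.)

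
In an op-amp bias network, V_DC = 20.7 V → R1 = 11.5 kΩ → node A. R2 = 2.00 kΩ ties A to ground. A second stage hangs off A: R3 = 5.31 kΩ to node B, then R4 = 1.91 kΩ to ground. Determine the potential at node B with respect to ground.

V_B ≈ 0.656 V

Node A sees R2 in parallel with the series input of stage 2, R3 + R4 = 7.220 kΩ.
Effective lower resistance at A: R2 ‖ 7.220 = 1.566 kΩ.
First divider: V_A = V_DC · 1.566/(11.5 + 1.566) = 2.481 V.
Stage 2 is unloaded, so V_B = V_A · R4/(R3+R4) = 2.481 × 1.91/7.220 = 0.6564 V.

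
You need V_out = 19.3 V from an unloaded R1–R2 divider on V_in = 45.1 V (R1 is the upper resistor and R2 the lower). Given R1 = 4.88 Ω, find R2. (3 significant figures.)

R2 ≈ 3.65 Ω

Required fraction k = V_out/V_in = 0.4279.
Rearranging, R2 = R1·k/(1−k) = 4.88 × 0.7481 = 3.651 Ω.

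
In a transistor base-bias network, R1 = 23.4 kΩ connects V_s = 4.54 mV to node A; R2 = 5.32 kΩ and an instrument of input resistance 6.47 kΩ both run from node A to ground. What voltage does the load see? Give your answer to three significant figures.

R2 ‖ R_L = (5.32 × 6.47)/(5.32 + 6.47) = 2.919 kΩ.
Voltage divider with the loaded lower leg: V_out = 4.54 × 2.919/(23.4 + 2.919) = 4.54 × 0.1109 = 0.5036 mV.

V_out ≈ 0.504 mV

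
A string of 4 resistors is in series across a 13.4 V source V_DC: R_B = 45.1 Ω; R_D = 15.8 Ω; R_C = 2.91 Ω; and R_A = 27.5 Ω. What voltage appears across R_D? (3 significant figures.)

Series total: ΣR = 45.1 + 15.8 + 2.91 + 27.5 = 91.31 Ω.
Voltage divider: V = V_DC · (15.80 / 91.31) = 13.4 × 0.1730 = 2.319 V.

V ≈ 2.32 V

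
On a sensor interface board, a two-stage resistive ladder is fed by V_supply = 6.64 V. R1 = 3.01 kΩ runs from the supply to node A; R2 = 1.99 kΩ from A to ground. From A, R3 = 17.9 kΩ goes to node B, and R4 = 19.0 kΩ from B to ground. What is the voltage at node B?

V_B ≈ 1.32 V

The second stage (R3 + R4 = 36.90 kΩ) loads node A in parallel with R2.
Effective lower resistance at A: R2 ‖ 36.90 = 1.888 kΩ.
First divider: V_A = V_supply · 1.888/(3.01 + 1.888) = 2.560 V.
Stage 2 is unloaded, so V_B = V_A · R4/(R3+R4) = 2.560 × 19.0/36.90 = 1.318 V.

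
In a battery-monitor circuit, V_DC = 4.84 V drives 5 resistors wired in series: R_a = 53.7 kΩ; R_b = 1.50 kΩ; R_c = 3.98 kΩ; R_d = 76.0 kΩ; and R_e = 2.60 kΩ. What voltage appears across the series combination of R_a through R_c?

Series total: ΣR = 53.7 + 1.50 + 3.98 + 76.0 + 2.60 = 137.8 kΩ.
R_{R_a..R_c} = 53.7 + 1.50 + 3.98 = 59.18 kΩ.
Voltage divider: V = V_DC · (59.18 / 137.8) = 4.84 × 0.4295 = 2.079 V.

V ≈ 2.08 V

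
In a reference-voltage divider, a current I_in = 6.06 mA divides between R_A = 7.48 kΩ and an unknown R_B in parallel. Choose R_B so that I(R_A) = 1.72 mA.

In a two-way split, I_A/I_in = R_B/(R_A + R_B).
1.72/6.06 = R_B/(R_A + R_B) → R_B = R_A · (0.2838)/(1 − 0.2838) = 7.48 × 0.3963 = 2.964 kΩ.

R_B ≈ 2.96 kΩ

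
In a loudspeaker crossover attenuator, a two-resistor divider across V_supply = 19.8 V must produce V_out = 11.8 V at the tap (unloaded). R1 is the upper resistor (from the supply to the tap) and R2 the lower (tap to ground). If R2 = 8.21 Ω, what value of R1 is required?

V_out/V_supply = R2/(R1+R2) = 0.5960.
Rearranging, R1 = R2·(1−k)/k = 8.21 × 0.6780 = 5.566 Ω.

R1 ≈ 5.57 Ω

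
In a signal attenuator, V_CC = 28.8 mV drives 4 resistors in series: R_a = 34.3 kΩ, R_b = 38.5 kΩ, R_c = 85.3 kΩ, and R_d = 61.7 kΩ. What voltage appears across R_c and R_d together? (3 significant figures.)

V ≈ 19.3 mV

Total series resistance ΣR = 34.3 + 38.5 + 85.3 + 61.7 = 219.8 kΩ.
R_{R_c..R_d} = 85.3 + 61.7 = 147.0 kΩ.
V = V_CC · R/ΣR = 28.8 × 0.6688 = 19.26 mV.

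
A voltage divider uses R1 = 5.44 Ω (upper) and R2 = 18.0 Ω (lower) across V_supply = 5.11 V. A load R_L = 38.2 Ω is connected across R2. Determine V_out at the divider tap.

V_out ≈ 3.54 V

The load sits in parallel with R2, giving an effective lower resistance R2' = R2·R_L/(R2+R_L) = 12.23 Ω.
Now apply the divider: V_out = 5.11 × 0.6922 = 3.537 V.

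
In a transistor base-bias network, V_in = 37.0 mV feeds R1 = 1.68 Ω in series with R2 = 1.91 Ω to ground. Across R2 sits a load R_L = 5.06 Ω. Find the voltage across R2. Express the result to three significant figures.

First combine the lower leg with the load: R2 ‖ R_L = 1.387 Ω.
Then V_out = V_in · R2'/(R1 + R2') = 37.0 × 1.387/3.067 = 16.73 mV.
(Unloaded it would be 19.7 mV; the load pulls it down.)

V_out ≈ 16.7 mV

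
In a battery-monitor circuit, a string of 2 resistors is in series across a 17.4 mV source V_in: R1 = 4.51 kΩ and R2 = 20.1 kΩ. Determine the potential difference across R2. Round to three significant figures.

V ≈ 14.2 mV

Series total: ΣR = 4.51 + 20.1 = 24.61 kΩ.
V = V_in · R/ΣR = 17.4 × 0.8167 = 14.21 mV.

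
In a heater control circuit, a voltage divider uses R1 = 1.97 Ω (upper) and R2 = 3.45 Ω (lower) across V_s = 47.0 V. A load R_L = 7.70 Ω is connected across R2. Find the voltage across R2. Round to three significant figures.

R2 ‖ R_L = (3.45 × 7.70)/(3.45 + 7.70) = 2.383 Ω.
Now apply the divider: V_out = 47.0 × 0.5474 = 25.73 V.

V_out ≈ 25.7 V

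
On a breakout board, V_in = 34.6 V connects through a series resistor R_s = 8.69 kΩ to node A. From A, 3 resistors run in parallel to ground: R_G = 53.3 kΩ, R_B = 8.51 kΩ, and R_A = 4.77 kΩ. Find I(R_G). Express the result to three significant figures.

Combine the parallel branches: R_p = (1/53.3 + 1/8.51 + 1/4.77)⁻¹ = 2.891 kΩ.
V_A = 34.6 × 2.891/11.58 = 8.637 V.
I(R_G) = V_A / R_G = 8.637/53.3 = 0.1620 mA.
(Check via current divider: I_total = 2.988 mA; share G_k/ΣG = 0.05424 → same result.)

I ≈ 0.162 mA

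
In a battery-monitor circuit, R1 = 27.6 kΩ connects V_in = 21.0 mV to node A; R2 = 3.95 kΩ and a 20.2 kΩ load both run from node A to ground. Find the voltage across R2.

V_out ≈ 2.25 mV

The load sits in parallel with R2, giving an effective lower resistance R2' = R2·R_L/(R2+R_L) = 3.304 kΩ.
Then V_out = V_in · R2'/(R1 + R2') = 21.0 × 3.304/30.90 = 2.245 mV.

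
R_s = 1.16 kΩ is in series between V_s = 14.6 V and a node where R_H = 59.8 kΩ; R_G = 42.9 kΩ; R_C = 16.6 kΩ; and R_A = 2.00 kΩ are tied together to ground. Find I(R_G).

Equivalent of the parallel group: R_p = 1.666 kΩ.
Node voltage V_A = V_s · R_p/(R_s + R_p) = 14.6 × 0.5895 = 8.607 V.
Branch current I = V_A/R_G = 8.607/42.9 = 0.2006 mA.

I ≈ 0.201 mA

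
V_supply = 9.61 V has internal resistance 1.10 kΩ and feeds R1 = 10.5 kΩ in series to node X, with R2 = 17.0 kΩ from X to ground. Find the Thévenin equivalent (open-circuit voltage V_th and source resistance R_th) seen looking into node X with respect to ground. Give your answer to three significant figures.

V_th ≈ 5.71 V, R_th ≈ 6.90 kΩ

R1' = 1.10 + 10.5 = 11.60 kΩ (source resistance + R1).
V_th is the unloaded tap voltage: V_supply · R2/(R1'+R2) = 9.61 × 0.5944 = 5.712 V.
With V_supply suppressed (replaced by a short), R_th = R1' ‖ R2 = (11.60 × 17.0)/(11.60 + 17.0) = 6.895 kΩ.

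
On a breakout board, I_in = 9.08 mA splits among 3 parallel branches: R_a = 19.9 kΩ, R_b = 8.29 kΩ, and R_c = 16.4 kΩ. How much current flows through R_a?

I ≈ 1.97 mA

Conductances: ΣG = 1/19.9 + 1/8.29 + 1/16.4 = 0.2319 (1/kΩ).
By the current-divider rule, I = I_in · G_k/ΣG = 9.08 × 0.2167 = 1.968 mA.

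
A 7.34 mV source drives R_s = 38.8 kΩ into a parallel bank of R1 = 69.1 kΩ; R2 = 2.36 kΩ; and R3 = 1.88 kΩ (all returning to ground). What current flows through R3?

Parallel bank: R_p = 1/(1/69.1 + 1/2.36 + 1/1.88) = 1.031 kΩ.
V_A by voltage divider: V_A = 7.34 × 1.031/(38.8 + 1.031) = 0.1900 mV.
Branch current I = V_A/R3 = 0.1900/1.88 = 0.1010 µA.

I ≈ 0.101 µA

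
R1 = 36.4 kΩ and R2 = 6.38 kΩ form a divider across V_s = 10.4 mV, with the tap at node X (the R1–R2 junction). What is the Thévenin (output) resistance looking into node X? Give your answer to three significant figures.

Looking into X with the source shorted: R_th = R1·R2/(R1+R2) = 36.40 × 6.38/42.78 = 5.429 kΩ.

R_th ≈ 5.43 kΩ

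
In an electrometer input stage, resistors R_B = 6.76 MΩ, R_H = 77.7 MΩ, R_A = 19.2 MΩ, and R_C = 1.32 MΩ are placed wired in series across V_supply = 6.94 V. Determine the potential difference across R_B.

Total series resistance ΣR = 6.76 + 77.7 + 19.2 + 1.32 = 105.0 MΩ.
Voltage divider: V = V_supply · (6.760 / 105.0) = 6.94 × 0.06439 = 0.4469 V.

V ≈ 0.447 V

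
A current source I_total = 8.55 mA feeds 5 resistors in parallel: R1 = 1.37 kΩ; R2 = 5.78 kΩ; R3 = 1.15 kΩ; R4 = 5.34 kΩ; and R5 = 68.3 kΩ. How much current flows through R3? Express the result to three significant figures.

I ≈ 3.77 mA

Conductances: ΣG = 1/1.37 + 1/5.78 + 1/1.15 + 1/5.34 + 1/68.3 = 1.974 (1/kΩ).
Current divider: I(R3) = I_total · G_k/ΣG = 8.55 × (0.8696/1.974) = 8.55 × 0.4404 = 3.766 mA.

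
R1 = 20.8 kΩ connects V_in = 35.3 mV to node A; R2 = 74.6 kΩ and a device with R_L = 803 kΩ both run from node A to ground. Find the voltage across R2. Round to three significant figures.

First combine the lower leg with the load: R2 ‖ R_L = 68.26 kΩ.
Then V_out = V_in · R2'/(R1 + R2') = 35.3 × 68.26/89.06 = 27.06 mV.
(Unloaded it would be 27.6 mV; the load pulls it down.)

V_out ≈ 27.1 mV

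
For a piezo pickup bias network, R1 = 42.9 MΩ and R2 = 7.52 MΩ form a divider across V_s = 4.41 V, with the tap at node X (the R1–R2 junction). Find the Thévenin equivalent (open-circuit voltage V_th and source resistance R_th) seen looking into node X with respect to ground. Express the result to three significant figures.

V_th ≈ 0.658 V, R_th ≈ 6.40 MΩ

V_th is the unloaded tap voltage: V_s · R2/(R1+R2) = 4.41 × 0.1491 = 0.6577 V.
Looking into X with the source shorted: R_th = R1·R2/(R1+R2) = 42.90 × 7.52/50.42 = 6.398 MΩ.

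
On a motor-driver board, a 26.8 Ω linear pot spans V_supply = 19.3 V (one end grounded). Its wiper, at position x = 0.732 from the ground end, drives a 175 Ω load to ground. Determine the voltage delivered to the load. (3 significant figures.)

The pot divides into 7.182 Ω above the wiper and 19.62 Ω below.
Lower segment in parallel with the load: 19.62 ‖ 175 = 17.64 Ω.
Loaded-divider output: V_out = 19.3 × 0.7106 = 13.72 V.

V_out ≈ 13.7 V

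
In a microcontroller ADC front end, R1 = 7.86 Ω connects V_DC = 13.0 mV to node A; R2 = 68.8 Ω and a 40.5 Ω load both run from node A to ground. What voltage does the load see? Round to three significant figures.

V_out ≈ 9.94 mV

The load sits in parallel with R2, giving an effective lower resistance R2' = R2·R_L/(R2+R_L) = 25.49 Ω.
Now apply the divider: V_out = 13.0 × 0.7643 = 9.936 mV.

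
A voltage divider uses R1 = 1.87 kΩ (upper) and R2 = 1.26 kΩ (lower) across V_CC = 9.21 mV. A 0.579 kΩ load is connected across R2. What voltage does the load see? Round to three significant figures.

The load sits in parallel with R2, giving an effective lower resistance R2' = R2·R_L/(R2+R_L) = 0.3967 kΩ.
Then V_out = V_CC · R2'/(R1 + R2') = 9.21 × 0.3967/2.267 = 1.612 mV.
(Unloaded it would be 3.71 mV; the load pulls it down.)

V_out ≈ 1.61 mV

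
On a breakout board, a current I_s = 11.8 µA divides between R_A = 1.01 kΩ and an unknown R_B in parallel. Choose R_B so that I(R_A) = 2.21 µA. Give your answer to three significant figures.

In a two-way split, I_A/I_s = R_B/(R_A + R_B).
2.21/11.8 = R_B/(R_A + R_B) → R_B = R_A · (0.1873)/(1 − 0.1873) = 1.01 × 0.2304 = 0.2328 kΩ.

R_B ≈ 0.233 kΩ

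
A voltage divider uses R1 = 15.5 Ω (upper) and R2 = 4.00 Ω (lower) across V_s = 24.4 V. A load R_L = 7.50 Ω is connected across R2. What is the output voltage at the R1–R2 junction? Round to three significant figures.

R2 ‖ R_L = (4.00 × 7.50)/(4.00 + 7.50) = 2.609 Ω.
Voltage divider with the loaded lower leg: V_out = 24.4 × 2.609/(15.5 + 2.609) = 24.4 × 0.1441 = 3.515 V.
(Unloaded it would be 5.01 V; the load pulls it down.)

V_out ≈ 3.52 V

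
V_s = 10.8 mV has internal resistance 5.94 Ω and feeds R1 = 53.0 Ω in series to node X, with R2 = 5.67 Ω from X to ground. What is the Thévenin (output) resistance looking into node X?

R1' = 5.94 + 53.0 = 58.94 Ω (source resistance + R1).
Zeroing V_s shorts the top of R1' to ground, so R_th = R1' ‖ R2 = 5.172 Ω.

R_th ≈ 5.17 Ω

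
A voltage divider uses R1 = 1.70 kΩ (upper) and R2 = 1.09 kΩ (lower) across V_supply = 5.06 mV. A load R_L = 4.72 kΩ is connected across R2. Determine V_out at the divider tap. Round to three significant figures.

First combine the lower leg with the load: R2 ‖ R_L = 0.8855 kΩ.
Now apply the divider: V_out = 5.06 × 0.3425 = 1.733 mV.

V_out ≈ 1.73 mV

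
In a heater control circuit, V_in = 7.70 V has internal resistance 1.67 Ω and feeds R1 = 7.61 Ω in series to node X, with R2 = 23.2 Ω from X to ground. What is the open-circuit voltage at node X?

R1' = 1.67 + 7.61 = 9.280 Ω (source resistance + R1).
V_th is the unloaded tap voltage: V_in · R2/(R1'+R2) = 7.70 × 0.7143 = 5.500 V.

V_th ≈ 5.50 V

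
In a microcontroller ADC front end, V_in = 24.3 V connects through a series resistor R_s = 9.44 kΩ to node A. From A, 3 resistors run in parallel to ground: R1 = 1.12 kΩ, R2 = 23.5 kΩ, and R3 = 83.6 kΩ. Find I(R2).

Equivalent of the parallel group: R_p = 1.056 kΩ.
Node voltage V_A = V_in · R_p/(R_s + R_p) = 24.3 × 0.1006 = 2.444 V.
I(R2) = V_A / R2 = 2.444/23.5 = 0.1040 mA.

I ≈ 0.104 mA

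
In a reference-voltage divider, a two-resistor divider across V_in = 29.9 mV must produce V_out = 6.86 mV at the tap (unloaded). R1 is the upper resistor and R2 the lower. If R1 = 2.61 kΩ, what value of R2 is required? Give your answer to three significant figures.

The divider ratio is R2/(R1+R2) = 6.86/29.9 = 0.2294.
Rearranging, R2 = R1·k/(1−k) = 2.61 × 0.2977 = 0.7771 kΩ.

R2 ≈ 0.777 kΩ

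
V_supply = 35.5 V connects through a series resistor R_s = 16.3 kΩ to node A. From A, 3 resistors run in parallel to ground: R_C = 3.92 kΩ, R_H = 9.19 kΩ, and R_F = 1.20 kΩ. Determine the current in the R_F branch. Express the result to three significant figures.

I ≈ 1.44 mA

Parallel bank: R_p = 1/(1/3.92 + 1/9.19 + 1/1.20) = 0.8352 kΩ.
Node voltage V_A = V_supply · R_p/(R_s + R_p) = 35.5 × 0.04874 = 1.730 V.
I(R_F) = V_A / R_F = 1.730/1.20 = 1.442 mA.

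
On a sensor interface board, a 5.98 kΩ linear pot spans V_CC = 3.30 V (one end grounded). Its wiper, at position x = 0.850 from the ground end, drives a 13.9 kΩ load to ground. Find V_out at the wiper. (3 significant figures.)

Lower segment x·R_p = 5.083 kΩ; upper segment (1−x)·R_p = 0.8970 kΩ.
R_L loads the lower segment: effective lower R = 3.722 kΩ.
V_out = 3.30 × 3.722/(0.8970 + 3.722) = 2.659 V.

V_out ≈ 2.66 V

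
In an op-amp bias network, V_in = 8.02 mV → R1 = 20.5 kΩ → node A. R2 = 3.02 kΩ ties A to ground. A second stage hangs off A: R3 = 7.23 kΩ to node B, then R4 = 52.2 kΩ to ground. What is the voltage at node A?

Looking into the second stage from A: R3 + R4 = 59.43 kΩ appears in parallel with R2.
Effective lower resistance at A: R2 ‖ 59.43 = 2.874 kΩ.
V_A = 8.02 × 2.874/(20.5 + 2.874) = 0.9861 mV.

V_A ≈ 0.986 mV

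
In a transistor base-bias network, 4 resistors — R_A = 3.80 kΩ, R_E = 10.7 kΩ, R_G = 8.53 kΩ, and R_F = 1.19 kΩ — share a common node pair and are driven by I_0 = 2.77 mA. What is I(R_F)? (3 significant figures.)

ΣG = 1/3.80 + 1/10.7 + 1/8.53 + 1/1.19 = 1.314.
By the current-divider rule, I = I_0 · G_k/ΣG = 2.77 × 0.6394 = 1.771 mA.

I ≈ 1.77 mA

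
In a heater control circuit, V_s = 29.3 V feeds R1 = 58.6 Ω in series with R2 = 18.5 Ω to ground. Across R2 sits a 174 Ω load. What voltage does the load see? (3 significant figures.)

R2 ‖ R_L = (18.5 × 174)/(18.5 + 174) = 16.72 Ω.
Then V_out = V_s · R2'/(R1 + R2') = 29.3 × 16.72/75.32 = 6.505 V.

V_out ≈ 6.50 V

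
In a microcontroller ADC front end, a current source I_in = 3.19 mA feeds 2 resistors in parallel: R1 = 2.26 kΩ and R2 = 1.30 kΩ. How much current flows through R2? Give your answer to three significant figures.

Two-branch current divider: I_k = I_in · R_other/(R_1 + R_2).
I(R2) = 3.19 × 2.26/(2.26 + 1.30) = 3.19 × 0.6348 = 2.025 mA.

I ≈ 2.03 mA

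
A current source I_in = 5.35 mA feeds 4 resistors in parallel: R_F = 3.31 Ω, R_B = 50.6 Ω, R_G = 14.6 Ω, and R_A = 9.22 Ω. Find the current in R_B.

ΣG = 1/3.31 + 1/50.6 + 1/14.6 + 1/9.22 = 0.4988.
R_B takes the fraction G_k/ΣG = 0.01976/0.4988 = 0.03962, so I = 5.35 × 0.03962 = 0.2120 mA.

I ≈ 0.212 mA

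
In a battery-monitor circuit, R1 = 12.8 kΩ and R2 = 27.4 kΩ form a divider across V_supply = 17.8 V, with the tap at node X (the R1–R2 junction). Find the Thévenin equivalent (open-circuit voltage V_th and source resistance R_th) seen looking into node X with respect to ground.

V_th ≈ 12.1 V, R_th ≈ 8.72 kΩ

Open-circuit (no load on X): V_th = V_supply · R2/(R1 + R2) = 17.8 × 27.4/(12.80 + 27.4) = 12.13 V.
With V_supply suppressed (replaced by a short), R_th = R1 ‖ R2 = (12.80 × 27.4)/(12.80 + 27.4) = 8.724 kΩ.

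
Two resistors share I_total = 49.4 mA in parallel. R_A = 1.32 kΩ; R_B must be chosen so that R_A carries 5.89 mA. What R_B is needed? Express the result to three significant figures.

The fraction through R_A equals R_B/(R_A+R_B).
5.89/49.4 = R_B/(R_A + R_B) → R_B = R_A · (0.1192)/(1 − 0.1192) = 1.32 × 0.1354 = 0.1787 kΩ.

R_B ≈ 0.179 kΩ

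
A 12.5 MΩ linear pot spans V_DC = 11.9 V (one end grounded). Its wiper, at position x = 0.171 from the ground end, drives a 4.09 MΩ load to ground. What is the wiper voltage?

V_out ≈ 1.42 V

Lower segment x·R_p = 2.138 MΩ; upper segment (1−x)·R_p = 10.36 MΩ.
(x·R_p) ‖ R_L = 1.404 MΩ.
V_out = 11.9 × 1.404/(10.36 + 1.404) = 1.420 V.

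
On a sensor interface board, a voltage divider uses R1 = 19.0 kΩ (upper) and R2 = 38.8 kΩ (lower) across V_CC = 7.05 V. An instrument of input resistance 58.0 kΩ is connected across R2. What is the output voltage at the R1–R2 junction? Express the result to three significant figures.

V_out ≈ 3.88 V

First combine the lower leg with the load: R2 ‖ R_L = 23.25 kΩ.
Voltage divider with the loaded lower leg: V_out = 7.05 × 23.25/(19.0 + 23.25) = 7.05 × 0.5503 = 3.879 V.
(Unloaded it would be 4.73 V; the load pulls it down.)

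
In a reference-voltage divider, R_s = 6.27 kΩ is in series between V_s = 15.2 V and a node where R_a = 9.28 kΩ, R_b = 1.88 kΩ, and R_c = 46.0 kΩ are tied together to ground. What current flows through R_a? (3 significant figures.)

I ≈ 0.318 mA

Parallel bank: R_p = 1/(1/9.28 + 1/1.88 + 1/46.0) = 1.512 kΩ.
V_A = 15.2 × 1.512/7.782 = 2.953 V.
Branch current I = V_A/R_a = 2.953/9.28 = 0.3182 mA.
(Equivalently: I_total = 1.953 mA, then current-divider fraction G_k/ΣG = 0.1629.)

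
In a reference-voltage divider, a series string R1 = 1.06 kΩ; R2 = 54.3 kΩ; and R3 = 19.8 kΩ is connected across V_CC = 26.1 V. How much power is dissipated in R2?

The common current is I = 26.1/75.16 = 0.3473 mA.
P = I²R = 0.1206 × 54.3 = 6.548 mW.

P ≈ 6.55 mW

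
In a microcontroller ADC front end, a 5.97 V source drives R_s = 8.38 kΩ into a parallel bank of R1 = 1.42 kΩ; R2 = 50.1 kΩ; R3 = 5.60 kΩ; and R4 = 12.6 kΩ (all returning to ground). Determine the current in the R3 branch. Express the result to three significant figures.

I ≈ 0.115 mA

Equivalent of the parallel group: R_p = 1.018 kΩ.
V_A = 5.97 × 1.018/9.398 = 0.6468 V.
I(R3) = V_A / R3 = 0.6468/5.60 = 0.1155 mA.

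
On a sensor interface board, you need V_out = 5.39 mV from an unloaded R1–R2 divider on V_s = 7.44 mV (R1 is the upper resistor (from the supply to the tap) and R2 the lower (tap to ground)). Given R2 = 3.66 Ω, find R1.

V_out/V_s = R2/(R1+R2) = 0.7245.
Rearranging, R1 = R2·(1−k)/k = 3.66 × 0.3803 = 1.392 Ω.

R1 ≈ 1.39 Ω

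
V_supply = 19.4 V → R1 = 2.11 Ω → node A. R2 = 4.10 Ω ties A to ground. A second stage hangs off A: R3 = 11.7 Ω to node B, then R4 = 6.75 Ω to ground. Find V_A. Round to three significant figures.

V_A ≈ 11.9 V

Looking into the second stage from A: R3 + R4 = 18.45 Ω appears in parallel with R2.
R2 ‖ (R3+R4) = 3.355 Ω.
V_A = 19.4 × 3.355/(2.11 + 3.355) = 11.91 V.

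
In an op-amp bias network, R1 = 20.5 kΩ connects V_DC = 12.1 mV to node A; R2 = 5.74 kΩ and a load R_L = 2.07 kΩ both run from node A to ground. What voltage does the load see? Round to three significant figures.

The load sits in parallel with R2, giving an effective lower resistance R2' = R2·R_L/(R2+R_L) = 1.521 kΩ.
Voltage divider with the loaded lower leg: V_out = 12.1 × 1.521/(20.5 + 1.521) = 12.1 × 0.06909 = 0.8359 mV.

V_out ≈ 0.836 mV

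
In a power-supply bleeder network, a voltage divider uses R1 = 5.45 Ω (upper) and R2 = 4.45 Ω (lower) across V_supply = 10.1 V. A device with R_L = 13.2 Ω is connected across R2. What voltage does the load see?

R2 ‖ R_L = (4.45 × 13.2)/(4.45 + 13.2) = 3.328 Ω.
Voltage divider with the loaded lower leg: V_out = 10.1 × 3.328/(5.45 + 3.328) = 10.1 × 0.3791 = 3.829 V.

V_out ≈ 3.83 V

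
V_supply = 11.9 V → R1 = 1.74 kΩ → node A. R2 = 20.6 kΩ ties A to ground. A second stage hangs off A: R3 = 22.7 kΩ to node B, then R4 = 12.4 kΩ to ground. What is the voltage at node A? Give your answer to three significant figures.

V_A ≈ 10.5 V

The second stage (R3 + R4 = 35.10 kΩ) loads node A in parallel with R2.
R2 ‖ (R3+R4) = 12.98 kΩ.
So V_A = 11.9 × 0.8818 = 10.49 V.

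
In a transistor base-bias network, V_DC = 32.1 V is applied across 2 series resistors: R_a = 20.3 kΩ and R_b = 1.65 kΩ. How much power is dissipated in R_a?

ΣR = 21.95 kΩ → I = 32.1/21.95 = 1.462 mA.
P(R_a) = I²·R_a = (1.462)² × 20.3 = 43.41 mW.

P ≈ 43.4 mW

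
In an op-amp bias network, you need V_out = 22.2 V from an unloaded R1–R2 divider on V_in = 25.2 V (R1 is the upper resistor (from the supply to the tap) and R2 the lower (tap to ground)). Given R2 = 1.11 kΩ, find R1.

Required fraction k = V_out/V_in = 0.8810.
So R1 = R2 · (V_in/V_out − 1) = 1.11 × (25.2/22.2 − 1) = 1.11 × 0.1351 = 0.1500 kΩ.

R1 ≈ 0.150 kΩ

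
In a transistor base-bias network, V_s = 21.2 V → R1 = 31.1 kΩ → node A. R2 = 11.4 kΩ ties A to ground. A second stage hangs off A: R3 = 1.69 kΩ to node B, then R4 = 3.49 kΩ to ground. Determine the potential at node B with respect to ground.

V_B ≈ 1.47 V

Looking into the second stage from A: R3 + R4 = 5.180 kΩ appears in parallel with R2.
Effective lower resistance at A: R2 ‖ 5.180 = 3.562 kΩ.
First divider: V_A = V_s · 3.562/(31.1 + 3.562) = 2.178 V.
Then the unloaded second divider: V_B = V_A × R4/(R3+R4) = 2.178 × 0.6737 = 1.468 V.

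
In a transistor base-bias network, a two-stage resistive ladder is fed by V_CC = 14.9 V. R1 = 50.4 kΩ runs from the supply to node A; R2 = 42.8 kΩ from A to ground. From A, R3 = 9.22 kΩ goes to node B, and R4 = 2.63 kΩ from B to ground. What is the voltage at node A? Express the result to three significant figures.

V_A ≈ 2.32 V

Node A sees R2 in parallel with the series input of stage 2, R3 + R4 = 11.85 kΩ.
Effective lower resistance at A: R2 ‖ 11.85 = 9.281 kΩ.
First divider: V_A = V_CC · 9.281/(50.4 + 9.281) = 2.317 V.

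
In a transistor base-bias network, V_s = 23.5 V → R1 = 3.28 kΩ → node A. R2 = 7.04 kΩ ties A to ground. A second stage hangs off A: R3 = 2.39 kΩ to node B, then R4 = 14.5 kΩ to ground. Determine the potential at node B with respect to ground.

The second stage (R3 + R4 = 16.89 kΩ) loads node A in parallel with R2.
R2 ‖ (R3+R4) = 4.969 kΩ.
First divider: V_A = V_s · 4.969/(3.28 + 4.969) = 14.16 V.
Then the unloaded second divider: V_B = V_A × R4/(R3+R4) = 14.16 × 0.8585 = 12.15 V.

V_B ≈ 12.2 V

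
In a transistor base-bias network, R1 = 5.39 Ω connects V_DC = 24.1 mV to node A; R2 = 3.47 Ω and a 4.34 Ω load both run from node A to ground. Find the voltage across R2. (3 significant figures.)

First combine the lower leg with the load: R2 ‖ R_L = 1.928 Ω.
Now apply the divider: V_out = 24.1 × 0.2635 = 6.350 mV.

V_out ≈ 6.35 mV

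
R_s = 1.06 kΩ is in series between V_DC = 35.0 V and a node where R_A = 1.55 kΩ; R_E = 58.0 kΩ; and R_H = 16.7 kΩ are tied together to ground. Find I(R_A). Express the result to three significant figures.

I ≈ 12.8 mA

Equivalent of the parallel group: R_p = 1.384 kΩ.
Node voltage V_A = V_DC · R_p/(R_s + R_p) = 35.0 × 0.5664 = 19.82 V.
I(R_A) = V_A / R_A = 19.82/1.55 = 12.79 mA.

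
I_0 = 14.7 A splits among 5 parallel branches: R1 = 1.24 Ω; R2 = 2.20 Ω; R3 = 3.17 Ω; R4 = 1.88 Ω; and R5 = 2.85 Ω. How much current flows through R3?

Total conductance ΣG = 1/1.24 + 1/2.20 + 1/3.17 + 1/1.88 + 1/2.85 = 2.459 (units of 1/Ω).
By the current-divider rule, I = I_0 · G_k/ΣG = 14.7 × 0.1283 = 1.886 A.

I ≈ 1.89 A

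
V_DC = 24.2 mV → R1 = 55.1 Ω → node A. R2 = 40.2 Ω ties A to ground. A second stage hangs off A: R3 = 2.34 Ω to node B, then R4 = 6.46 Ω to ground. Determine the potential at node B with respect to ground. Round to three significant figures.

Looking into the second stage from A: R3 + R4 = 8.800 Ω appears in parallel with R2.
Effective lower resistance at A: R2 ‖ 8.800 = 7.220 Ω.
V_A = 24.2 × 7.220/(55.1 + 7.220) = 2.804 mV.
Then the unloaded second divider: V_B = V_A × R4/(R3+R4) = 2.804 × 0.7341 = 2.058 mV.

V_B ≈ 2.06 mV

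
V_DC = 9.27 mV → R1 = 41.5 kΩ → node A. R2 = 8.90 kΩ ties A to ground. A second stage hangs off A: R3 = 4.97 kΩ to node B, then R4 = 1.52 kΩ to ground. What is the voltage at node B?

Looking into the second stage from A: R3 + R4 = 6.490 kΩ appears in parallel with R2.
R2 ‖ (R3+R4) = 3.753 kΩ.
V_A = 9.27 × 3.753/(41.5 + 3.753) = 0.7688 mV.
V_B = V_A × 0.2342 = 0.1801 mV.

V_B ≈ 0.180 mV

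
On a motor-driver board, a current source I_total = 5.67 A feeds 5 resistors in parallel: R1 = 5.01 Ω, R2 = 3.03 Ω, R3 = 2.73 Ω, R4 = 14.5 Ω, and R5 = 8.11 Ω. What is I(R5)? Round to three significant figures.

I ≈ 0.642 A

ΣG = 1/5.01 + 1/3.03 + 1/2.73 + 1/14.5 + 1/8.11 = 1.088.
By the current-divider rule, I = I_total · G_k/ΣG = 5.67 × 0.1133 = 0.6425 A.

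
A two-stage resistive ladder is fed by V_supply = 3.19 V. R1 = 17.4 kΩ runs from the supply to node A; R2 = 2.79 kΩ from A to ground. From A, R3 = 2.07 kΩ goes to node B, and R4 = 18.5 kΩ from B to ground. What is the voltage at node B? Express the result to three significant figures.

V_B ≈ 0.355 V

Node A sees R2 in parallel with the series input of stage 2, R3 + R4 = 20.57 kΩ.
Effective lower resistance at A: R2 ‖ 20.57 = 2.457 kΩ.
So V_A = 3.19 × 0.1237 = 0.3947 V.
Stage 2 is unloaded, so V_B = V_A · R4/(R3+R4) = 0.3947 × 18.5/20.57 = 0.3550 V.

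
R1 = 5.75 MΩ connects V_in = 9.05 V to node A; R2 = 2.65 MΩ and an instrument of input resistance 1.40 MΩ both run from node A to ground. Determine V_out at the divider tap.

R2 ‖ R_L = (2.65 × 1.40)/(2.65 + 1.40) = 0.9160 MΩ.
Then V_out = V_in · R2'/(R1 + R2') = 9.05 × 0.9160/6.666 = 1.244 V.

V_out ≈ 1.24 V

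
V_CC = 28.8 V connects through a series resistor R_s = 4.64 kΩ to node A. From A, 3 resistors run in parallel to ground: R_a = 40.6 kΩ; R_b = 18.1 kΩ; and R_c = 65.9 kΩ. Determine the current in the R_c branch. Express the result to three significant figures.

I ≈ 0.303 mA

Combine the parallel branches: R_p = (1/40.6 + 1/18.1 + 1/65.9)⁻¹ = 10.52 kΩ.
V_A by voltage divider: V_A = 28.8 × 10.52/(4.64 + 10.52) = 19.99 V.
Branch current I = V_A/R_c = 19.99/65.9 = 0.3033 mA.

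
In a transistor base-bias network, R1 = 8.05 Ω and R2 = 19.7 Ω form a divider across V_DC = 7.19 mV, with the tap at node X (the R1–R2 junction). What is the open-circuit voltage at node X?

With X open, the divider is unloaded: V_th = 7.19 × 19.7/27.75 = 5.104 mV.

V_th ≈ 5.10 mV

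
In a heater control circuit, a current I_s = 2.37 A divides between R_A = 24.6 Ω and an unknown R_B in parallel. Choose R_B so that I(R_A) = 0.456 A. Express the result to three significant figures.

R_B ≈ 5.86 Ω

In a two-way split, I_A/I_s = R_B/(R_A + R_B).
With f = 0.1924, R_B = R_A · f/(1−f) = 24.6 × 0.2382 = 5.861 Ω.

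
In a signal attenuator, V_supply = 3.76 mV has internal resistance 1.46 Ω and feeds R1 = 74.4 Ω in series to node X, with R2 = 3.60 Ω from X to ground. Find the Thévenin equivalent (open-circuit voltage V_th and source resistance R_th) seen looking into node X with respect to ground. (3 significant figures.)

V_th ≈ 0.170 mV, R_th ≈ 3.44 Ω

R1' = 1.46 + 74.4 = 75.86 Ω (source resistance + R1).
With X open, the divider is unloaded: V_th = 3.76 × 3.60/79.46 = 0.1703 mV.
Looking into X with the source shorted: R_th = R1'·R2/(R1'+R2) = 75.86 × 3.60/79.46 = 3.437 Ω.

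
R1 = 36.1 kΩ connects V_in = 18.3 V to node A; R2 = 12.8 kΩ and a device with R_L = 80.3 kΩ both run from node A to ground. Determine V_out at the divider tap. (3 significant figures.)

V_out ≈ 4.29 V

The load sits in parallel with R2, giving an effective lower resistance R2' = R2·R_L/(R2+R_L) = 11.04 kΩ.
Voltage divider with the loaded lower leg: V_out = 18.3 × 11.04/(36.1 + 11.04) = 18.3 × 0.2342 = 4.286 V.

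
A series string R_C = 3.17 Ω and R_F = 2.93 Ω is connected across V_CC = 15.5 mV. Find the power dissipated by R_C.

P ≈ 20.5 µW

The common current is I = 15.5/6.100 = 2.541 mA.
P(R_C) = I²·R_C = (2.541)² × 3.17 = 20.47 µW.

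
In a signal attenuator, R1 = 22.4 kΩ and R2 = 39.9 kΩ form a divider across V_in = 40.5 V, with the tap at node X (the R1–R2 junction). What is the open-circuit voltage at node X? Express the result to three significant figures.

With X open, the divider is unloaded: V_th = 40.5 × 39.9/62.30 = 25.94 V.

V_th ≈ 25.9 V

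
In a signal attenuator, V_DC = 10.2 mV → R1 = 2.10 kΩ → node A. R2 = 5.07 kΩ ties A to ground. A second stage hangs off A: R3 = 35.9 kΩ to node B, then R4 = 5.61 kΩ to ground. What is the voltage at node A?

V_A ≈ 6.96 mV

Node A sees R2 in parallel with the series input of stage 2, R3 + R4 = 41.51 kΩ.
Effective lower resistance at A: R2 ‖ 41.51 = 4.518 kΩ.
First divider: V_A = V_DC · 4.518/(2.10 + 4.518) = 6.963 mV.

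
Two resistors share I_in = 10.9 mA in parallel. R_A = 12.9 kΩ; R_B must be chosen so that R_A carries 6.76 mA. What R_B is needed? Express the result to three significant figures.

Two-branch current divider: I_A = I_in · R_B/(R_A + R_B).
6.76/10.9 = R_B/(R_A + R_B) → R_B = R_A · (0.6202)/(1 − 0.6202) = 12.9 × 1.633 = 21.06 kΩ.

R_B ≈ 21.1 kΩ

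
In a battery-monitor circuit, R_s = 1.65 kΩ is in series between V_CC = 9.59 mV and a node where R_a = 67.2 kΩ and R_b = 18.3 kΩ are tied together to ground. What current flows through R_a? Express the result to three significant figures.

I ≈ 0.128 µA

Parallel bank: R_p = 1/(1/67.2 + 1/18.3) = 14.38 kΩ.
V_A = 9.59 × 14.38/16.03 = 8.603 mV.
I(R_a) = V_A / R_a = 8.603/67.2 = 0.1280 µA.
(Equivalently: I_total = 0.5981 µA, then current-divider fraction G_k/ΣG = 0.2140.)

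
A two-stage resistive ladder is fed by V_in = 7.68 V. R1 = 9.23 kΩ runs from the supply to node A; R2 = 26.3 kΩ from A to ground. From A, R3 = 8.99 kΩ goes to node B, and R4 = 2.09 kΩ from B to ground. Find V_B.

V_B ≈ 0.663 V

The second stage (R3 + R4 = 11.08 kΩ) loads node A in parallel with R2.
Effective lower resistance at A: R2 ‖ 11.08 = 7.796 kΩ.
First divider: V_A = V_in · 7.796/(9.23 + 7.796) = 3.517 V.
Then the unloaded second divider: V_B = V_A × R4/(R3+R4) = 3.517 × 0.1886 = 0.6633 V.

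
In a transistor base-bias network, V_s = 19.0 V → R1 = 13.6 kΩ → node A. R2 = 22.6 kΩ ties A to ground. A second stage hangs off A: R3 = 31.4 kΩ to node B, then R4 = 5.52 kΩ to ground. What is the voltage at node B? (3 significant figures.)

The second stage (R3 + R4 = 36.92 kΩ) loads node A in parallel with R2.
R2 ‖ (R3+R4) = 14.02 kΩ.
So V_A = 19.0 × 0.5076 = 9.644 V.
Stage 2 is unloaded, so V_B = V_A · R4/(R3+R4) = 9.644 × 5.52/36.92 = 1.442 V.

V_B ≈ 1.44 V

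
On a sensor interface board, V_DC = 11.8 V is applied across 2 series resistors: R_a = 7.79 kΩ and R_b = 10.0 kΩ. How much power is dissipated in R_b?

P ≈ 4.40 mW

ΣR = 17.79 kΩ → I = 11.8/17.79 = 0.6633 mA.
P = I²R = 0.4400 × 10.0 = 4.400 mW.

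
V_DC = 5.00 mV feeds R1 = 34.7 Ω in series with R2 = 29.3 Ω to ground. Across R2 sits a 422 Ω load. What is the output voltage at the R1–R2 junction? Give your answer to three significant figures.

R2 ‖ R_L = (29.3 × 422)/(29.3 + 422) = 27.40 Ω.
Voltage divider with the loaded lower leg: V_out = 5.00 × 27.40/(34.7 + 27.40) = 5.00 × 0.4412 = 2.206 mV.

V_out ≈ 2.21 mV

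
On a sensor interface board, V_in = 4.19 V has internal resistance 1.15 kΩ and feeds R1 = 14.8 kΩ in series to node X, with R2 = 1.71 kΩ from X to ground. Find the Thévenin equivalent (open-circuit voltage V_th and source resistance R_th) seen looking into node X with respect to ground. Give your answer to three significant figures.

V_th ≈ 0.406 V, R_th ≈ 1.54 kΩ

R1' = 1.15 + 14.8 = 15.95 kΩ (source resistance + R1).
V_th is the unloaded tap voltage: V_in · R2/(R1'+R2) = 4.19 × 0.09683 = 0.4057 V.
With V_in suppressed (replaced by a short), R_th = R1' ‖ R2 = (15.95 × 1.71)/(15.95 + 1.71) = 1.544 kΩ.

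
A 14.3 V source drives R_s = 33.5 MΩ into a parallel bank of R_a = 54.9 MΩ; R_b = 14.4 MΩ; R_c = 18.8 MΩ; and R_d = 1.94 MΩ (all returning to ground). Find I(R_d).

Combine the parallel branches: R_p = (1/54.9 + 1/14.4 + 1/18.8 + 1/1.94)⁻¹ = 1.524 MΩ.
V_A = 14.3 × 1.524/35.02 = 0.6221 V.
Branch current I = V_A/R_d = 0.6221/1.94 = 0.3207 µA.

I ≈ 0.321 µA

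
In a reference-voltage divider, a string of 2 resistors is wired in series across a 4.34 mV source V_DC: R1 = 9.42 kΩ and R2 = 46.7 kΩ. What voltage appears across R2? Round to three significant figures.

V ≈ 3.61 mV

Series total: ΣR = 9.42 + 46.7 = 56.12 kΩ.
By the voltage-divider rule, V = 4.34 × 46.70/56.12 = 3.612 mV.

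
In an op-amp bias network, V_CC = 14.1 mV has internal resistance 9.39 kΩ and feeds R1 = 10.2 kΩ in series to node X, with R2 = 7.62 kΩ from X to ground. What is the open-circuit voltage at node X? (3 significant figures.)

V_th ≈ 3.95 mV

R1' = 9.39 + 10.2 = 19.59 kΩ (source resistance + R1).
With X open, the divider is unloaded: V_th = 14.1 × 7.62/27.21 = 3.949 mV.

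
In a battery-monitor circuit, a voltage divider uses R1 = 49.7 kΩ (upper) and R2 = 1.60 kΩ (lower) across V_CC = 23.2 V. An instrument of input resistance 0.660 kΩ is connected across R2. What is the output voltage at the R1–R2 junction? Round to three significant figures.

The load sits in parallel with R2, giving an effective lower resistance R2' = R2·R_L/(R2+R_L) = 0.4673 kΩ.
Now apply the divider: V_out = 23.2 × 0.009314 = 0.2161 V.

V_out ≈ 0.216 V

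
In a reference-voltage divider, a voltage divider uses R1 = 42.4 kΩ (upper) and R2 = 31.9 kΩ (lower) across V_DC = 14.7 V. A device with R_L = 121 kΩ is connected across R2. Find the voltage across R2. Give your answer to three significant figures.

V_out ≈ 5.49 V

First combine the lower leg with the load: R2 ‖ R_L = 25.24 kΩ.
Voltage divider with the loaded lower leg: V_out = 14.7 × 25.24/(42.4 + 25.24) = 14.7 × 0.3732 = 5.486 V.
(Unloaded it would be 6.31 V; the load pulls it down.)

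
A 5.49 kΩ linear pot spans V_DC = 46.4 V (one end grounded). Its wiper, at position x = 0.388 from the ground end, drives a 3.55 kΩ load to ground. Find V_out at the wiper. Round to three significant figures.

V_out ≈ 13.2 V

Lower segment x·R_p = 2.130 kΩ; upper segment (1−x)·R_p = 3.360 kΩ.
R_L loads the lower segment: effective lower R = 1.331 kΩ.
Then V_out = V_DC · 1.331/(3.360 + 1.331) = 13.17 V.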